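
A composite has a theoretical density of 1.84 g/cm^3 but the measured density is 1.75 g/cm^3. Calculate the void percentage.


Void% = (rho_theo - rho_actual)/rho_theo * 100 = (1.84 - 1.75)/1.84 * 100 = 4.89%

4.89%


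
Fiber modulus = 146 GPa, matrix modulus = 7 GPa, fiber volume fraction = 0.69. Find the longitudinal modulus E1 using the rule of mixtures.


E1 = Ef*Vf + Em*(1-Vf) = 146*0.69 + 7*0.31 = 102.91 GPa

102.91 GPa


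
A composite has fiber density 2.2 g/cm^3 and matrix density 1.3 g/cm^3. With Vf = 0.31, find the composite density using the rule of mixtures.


rho_c = rho_f*Vf + rho_m*(1-Vf) = 2.2*0.31 + 1.3*0.69 = 1.579 g/cm^3

1.579 g/cm^3


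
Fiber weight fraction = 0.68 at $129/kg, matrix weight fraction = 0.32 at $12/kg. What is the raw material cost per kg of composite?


Cost = cost_f*Wf + cost_m*Wm = 129*0.68 + 12*0.32 = $91.56/kg

$91.56/kg


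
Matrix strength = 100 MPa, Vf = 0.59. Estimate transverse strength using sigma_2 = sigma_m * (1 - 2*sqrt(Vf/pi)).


factor = 1 - 2*sqrt(0.59/pi) = 0.1333
sigma_2 = 100 * 0.1333 = 13.33 MPa

13.33 MPa


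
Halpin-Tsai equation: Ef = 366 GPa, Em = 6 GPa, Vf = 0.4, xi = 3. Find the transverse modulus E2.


eta = (Ef/Em - 1)/(Ef/Em + xi) = (61.0 - 1)/(61.0 + 3) = 0.9375
E2 = Em*(1+xi*eta*Vf)/(1-eta*Vf) = 20.4 GPa

20.4 GPa


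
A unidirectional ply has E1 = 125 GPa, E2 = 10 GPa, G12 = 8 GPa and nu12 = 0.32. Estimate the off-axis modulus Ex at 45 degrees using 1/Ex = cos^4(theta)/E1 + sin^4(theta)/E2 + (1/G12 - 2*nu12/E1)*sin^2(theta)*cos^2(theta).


cos^4(45) = 0.25, sin^4(45) = 0.25, sin^2(45)*cos^2(45) = 0.25
1/G12 - 2*nu12/E1 = 1/8 - 2*0.32/125 = 0.11988 GPa^-1
1/Ex = 0.25/125 + 0.25/10 + 0.11988*0.25 = 0.05697 GPa^-1
Ex = 17.55 GPa

17.55 GPa


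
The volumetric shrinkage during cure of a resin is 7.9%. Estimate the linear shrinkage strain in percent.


Linear shrinkage ≈ vol_shrink/3 = 7.9/3 = 2.633%

2.633%


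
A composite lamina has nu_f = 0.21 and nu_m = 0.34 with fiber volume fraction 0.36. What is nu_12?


nu_12 = nu_f*Vf + nu_m*(1-Vf) = 0.21*0.36 + 0.34*0.64 = 0.2932

0.2932


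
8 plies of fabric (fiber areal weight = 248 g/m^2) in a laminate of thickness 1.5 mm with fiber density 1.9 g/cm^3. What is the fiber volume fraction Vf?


Vf = n * FAW / (rho_f * h * 1000) = 8 * 248 / (1.9 * 1.5 * 1000) = 0.6961

0.6961


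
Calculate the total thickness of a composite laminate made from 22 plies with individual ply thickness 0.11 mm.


h = n * t_ply = 22 * 0.11 = 2.42 mm

2.42 mm


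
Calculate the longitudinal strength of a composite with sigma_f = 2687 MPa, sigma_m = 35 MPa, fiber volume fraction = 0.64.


sigma_1 = sigma_f*Vf + sigma_m*(1-Vf) = 2687*0.64 + 35*0.36 = 1732.3 MPa

1732.3 MPa


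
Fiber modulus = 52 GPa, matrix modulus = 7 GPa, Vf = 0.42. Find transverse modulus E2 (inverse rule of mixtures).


1/E2 = Vf/Ef + (1-Vf)/Em = 0.42/52 + 0.58/7
E2 = 11.0 GPa

11.0 GPa


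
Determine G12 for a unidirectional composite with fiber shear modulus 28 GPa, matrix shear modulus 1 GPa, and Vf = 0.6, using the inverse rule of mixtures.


1/G12 = Vf/Gf + (1-Vf)/Gm = 0.6/28 + 0.4/1
G12 = 2.37 GPa

2.37 GPa


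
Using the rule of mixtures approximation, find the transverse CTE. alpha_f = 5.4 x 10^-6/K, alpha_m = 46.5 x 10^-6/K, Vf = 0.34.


alpha_2 = alpha_f*Vf + alpha_m*(1-Vf) = 5.4*0.34 + 46.5*0.66 = 32.5 x 10^-6/K

32.5 x 10^-6/K


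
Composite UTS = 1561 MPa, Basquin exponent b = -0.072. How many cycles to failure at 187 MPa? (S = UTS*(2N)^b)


N = 0.5 * (S/UTS)^(1/b) = 0.5 * (187/1561)^(1/-0.072) = 3.1509e+12 cycles

3.1509e+12 cycles


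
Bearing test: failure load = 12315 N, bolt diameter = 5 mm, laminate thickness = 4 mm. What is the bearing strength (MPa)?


sigma_br = F/(d*h) = 12315/(5*4) = 615.8 MPa

615.8 MPa


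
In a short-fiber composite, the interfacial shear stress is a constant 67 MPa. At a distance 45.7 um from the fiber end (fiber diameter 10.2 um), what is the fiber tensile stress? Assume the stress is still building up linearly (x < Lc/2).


Force balance: sigma_f * (pi*d^2/4) = tau * (pi*d) * x  ->  sigma_f = 4 * tau * x / d
sigma_f = 4 * 67 * 45.7 / 10.2 = 1200.7 MPa

1200.7 MPa


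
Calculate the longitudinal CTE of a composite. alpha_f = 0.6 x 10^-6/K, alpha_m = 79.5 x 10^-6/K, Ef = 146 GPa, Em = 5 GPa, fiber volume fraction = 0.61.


E1 = Ef*Vf + Em*(1-Vf) = 91.01
alpha_1 = (alpha_f*Ef*Vf + alpha_m*Em*(1-Vf))/E1 = 2.29 x 10^-6/K

2.29 x 10^-6/K


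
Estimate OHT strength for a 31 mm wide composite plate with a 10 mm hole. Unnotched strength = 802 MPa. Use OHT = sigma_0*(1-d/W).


OHT = sigma_0*(1-d/W) = 802*(1-10/31) = 543.3 MPa

543.3 MPa


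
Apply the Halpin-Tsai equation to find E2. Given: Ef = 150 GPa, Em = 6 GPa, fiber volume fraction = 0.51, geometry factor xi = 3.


eta = (Ef/Em - 1)/(Ef/Em + xi) = (25.0 - 1)/(25.0 + 3) = 0.8571
E2 = Em*(1+xi*eta*Vf)/(1-eta*Vf) = 24.64 GPa

24.64 GPa


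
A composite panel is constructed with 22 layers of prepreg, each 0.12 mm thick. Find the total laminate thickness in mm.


h = n * t_ply = 22 * 0.12 = 2.64 mm

2.64 mm


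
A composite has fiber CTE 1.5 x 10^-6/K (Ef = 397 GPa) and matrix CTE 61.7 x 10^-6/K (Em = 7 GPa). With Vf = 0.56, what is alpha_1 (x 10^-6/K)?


E1 = Ef*Vf + Em*(1-Vf) = 225.4
alpha_1 = (alpha_f*Ef*Vf + alpha_m*Em*(1-Vf))/E1 = 2.32 x 10^-6/K

2.32 x 10^-6/K


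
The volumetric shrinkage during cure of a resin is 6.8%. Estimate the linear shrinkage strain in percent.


Linear shrinkage ≈ vol_shrink/3 = 6.8/3 = 2.267%

2.267%


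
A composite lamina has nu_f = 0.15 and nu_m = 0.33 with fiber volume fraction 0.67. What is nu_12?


nu_12 = nu_f*Vf + nu_m*(1-Vf) = 0.15*0.67 + 0.33*0.33 = 0.2094

0.2094


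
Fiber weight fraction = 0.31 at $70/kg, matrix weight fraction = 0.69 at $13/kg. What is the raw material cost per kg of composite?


Cost = cost_f*Wf + cost_m*Wm = 70*0.31 + 13*0.69 = $30.67/kg

$30.67/kg


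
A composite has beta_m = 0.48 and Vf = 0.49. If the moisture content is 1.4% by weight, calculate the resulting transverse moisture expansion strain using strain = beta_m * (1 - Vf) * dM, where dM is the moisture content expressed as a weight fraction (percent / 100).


dM = 1.4/100 = 0.014
strain = beta_m * (1-Vf) * dM = 0.48 * 0.51 * 0.014 = 0.0034272

0.0034272


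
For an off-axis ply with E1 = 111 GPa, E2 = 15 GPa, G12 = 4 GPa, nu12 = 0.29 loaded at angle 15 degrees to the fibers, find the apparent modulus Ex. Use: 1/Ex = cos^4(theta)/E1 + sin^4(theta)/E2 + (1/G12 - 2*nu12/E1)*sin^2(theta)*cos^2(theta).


cos^4(15) = 0.870513, sin^4(15) = 0.004487, sin^2(15)*cos^2(15) = 0.0625
1/G12 - 2*nu12/E1 = 1/4 - 2*0.29/111 = 0.244775 GPa^-1
1/Ex = 0.870513/111 + 0.004487/15 + 0.244775*0.0625 = 0.02344 GPa^-1
Ex = 42.66 GPa

42.66 GPa


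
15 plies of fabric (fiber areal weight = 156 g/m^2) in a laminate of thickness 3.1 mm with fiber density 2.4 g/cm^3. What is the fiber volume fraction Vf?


Vf = n * FAW / (rho_f * h * 1000) = 15 * 156 / (2.4 * 3.1 * 1000) = 0.3145

0.3145


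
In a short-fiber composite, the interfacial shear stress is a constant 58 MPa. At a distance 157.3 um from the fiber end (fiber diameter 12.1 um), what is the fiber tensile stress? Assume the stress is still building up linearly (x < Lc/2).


Force balance: sigma_f * (pi*d^2/4) = tau * (pi*d) * x  ->  sigma_f = 4 * tau * x / d
sigma_f = 4 * 58 * 157.3 / 12.1 = 3016.0 MPa

3016.0 MPa


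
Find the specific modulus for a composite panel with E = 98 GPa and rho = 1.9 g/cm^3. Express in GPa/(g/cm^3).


Specific stiffness = E/rho = 98/1.9 = 51.6 GPa/(g/cm^3)

51.6 GPa/(g/cm^3)


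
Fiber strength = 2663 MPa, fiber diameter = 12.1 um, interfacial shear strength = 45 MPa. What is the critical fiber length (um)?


Lc = sigma_f * d / (2 * tau_i) = 2663 * 12.1 / (2 * 45) = 358.0 um

358.0 um


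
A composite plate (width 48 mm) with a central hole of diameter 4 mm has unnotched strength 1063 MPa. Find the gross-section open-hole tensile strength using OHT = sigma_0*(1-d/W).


OHT = sigma_0*(1-d/W) = 1063*(1-4/48) = 974.4 MPa

974.4 MPa


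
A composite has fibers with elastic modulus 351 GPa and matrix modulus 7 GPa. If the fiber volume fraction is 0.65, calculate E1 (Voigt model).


E1 = Ef*Vf + Em*(1-Vf) = 351*0.65 + 7*0.35 = 230.6 GPa

230.6 GPa


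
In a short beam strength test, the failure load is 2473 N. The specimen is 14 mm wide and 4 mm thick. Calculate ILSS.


ILSS = 3F/(4bh) = 3*2473/(4*14*4) = 33.12 MPa

33.12 MPa


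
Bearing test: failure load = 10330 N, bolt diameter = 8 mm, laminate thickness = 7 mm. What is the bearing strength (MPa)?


sigma_br = F/(d*h) = 10330/(8*7) = 184.5 MPa

184.5 MPa


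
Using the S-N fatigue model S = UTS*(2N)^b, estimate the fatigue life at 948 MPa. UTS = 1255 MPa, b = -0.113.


N = 0.5 * (S/UTS)^(1/b) = 0.5 * (948/1255)^(1/-0.113) = 5.9863 cycles

5.9863 cycles


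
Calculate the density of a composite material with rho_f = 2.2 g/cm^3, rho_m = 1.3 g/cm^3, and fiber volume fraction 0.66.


rho_c = rho_f*Vf + rho_m*(1-Vf) = 2.2*0.66 + 1.3*0.34 = 1.894 g/cm^3

1.894 g/cm^3


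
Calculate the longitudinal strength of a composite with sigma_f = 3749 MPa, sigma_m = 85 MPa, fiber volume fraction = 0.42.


sigma_1 = sigma_f*Vf + sigma_m*(1-Vf) = 3749*0.42 + 85*0.58 = 1623.9 MPa

1623.9 MPa


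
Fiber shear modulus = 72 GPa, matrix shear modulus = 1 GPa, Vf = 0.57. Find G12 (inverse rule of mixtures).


1/G12 = Vf/Gf + (1-Vf)/Gm = 0.57/72 + 0.43/1
G12 = 2.28 GPa

2.28 GPa


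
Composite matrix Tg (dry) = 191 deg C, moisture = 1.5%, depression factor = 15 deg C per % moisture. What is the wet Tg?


Tg_wet = Tg_dry - k*moisture = 191 - 15*1.5 = 168.5 deg C

168.5 deg C


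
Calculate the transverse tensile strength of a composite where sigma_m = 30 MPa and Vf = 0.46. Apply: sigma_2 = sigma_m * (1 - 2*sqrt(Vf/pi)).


factor = 1 - 2*sqrt(0.46/pi) = 0.2347
sigma_2 = 30 * 0.2347 = 7.04 MPa

7.04 MPa


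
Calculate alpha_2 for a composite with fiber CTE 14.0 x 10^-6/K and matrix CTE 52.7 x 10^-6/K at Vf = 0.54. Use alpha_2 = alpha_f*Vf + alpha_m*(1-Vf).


alpha_2 = alpha_f*Vf + alpha_m*(1-Vf) = 14.0*0.54 + 52.7*0.46 = 31.8 x 10^-6/K

31.8 x 10^-6/K


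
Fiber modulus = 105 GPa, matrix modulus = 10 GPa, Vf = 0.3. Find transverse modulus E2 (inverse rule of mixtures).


1/E2 = Vf/Ef + (1-Vf)/Em = 0.3/105 + 0.7/10
E2 = 13.73 GPa

13.73 GPa


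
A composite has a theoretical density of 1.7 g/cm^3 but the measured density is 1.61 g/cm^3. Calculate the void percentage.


Void% = (rho_theo - rho_actual)/rho_theo * 100 = (1.7 - 1.61)/1.7 * 100 = 5.29%

5.29%


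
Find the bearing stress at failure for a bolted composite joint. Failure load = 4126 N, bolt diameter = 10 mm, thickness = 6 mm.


sigma_br = F/(d*h) = 4126/(10*6) = 68.8 MPa

68.8 MPa


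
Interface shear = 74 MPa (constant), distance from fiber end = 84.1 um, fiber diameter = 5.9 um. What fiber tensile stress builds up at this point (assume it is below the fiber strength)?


Force balance: sigma_f * (pi*d^2/4) = tau * (pi*d) * x  ->  sigma_f = 4 * tau * x / d
sigma_f = 4 * 74 * 84.1 / 5.9 = 4219.3 MPa

4219.3 MPa


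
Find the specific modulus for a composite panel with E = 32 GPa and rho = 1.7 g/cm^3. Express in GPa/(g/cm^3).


Specific stiffness = E/rho = 32/1.7 = 18.8 GPa/(g/cm^3)

18.8 GPa/(g/cm^3)


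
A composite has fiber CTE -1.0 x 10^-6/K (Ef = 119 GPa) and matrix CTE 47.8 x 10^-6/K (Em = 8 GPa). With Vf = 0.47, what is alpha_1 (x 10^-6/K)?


E1 = Ef*Vf + Em*(1-Vf) = 60.17
alpha_1 = (alpha_f*Ef*Vf + alpha_m*Em*(1-Vf))/E1 = 2.44 x 10^-6/K

2.44 x 10^-6/K


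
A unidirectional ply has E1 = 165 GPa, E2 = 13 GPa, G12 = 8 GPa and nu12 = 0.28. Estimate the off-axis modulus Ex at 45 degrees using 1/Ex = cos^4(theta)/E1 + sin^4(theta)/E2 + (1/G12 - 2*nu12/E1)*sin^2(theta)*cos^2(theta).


cos^4(45) = 0.25, sin^4(45) = 0.25, sin^2(45)*cos^2(45) = 0.25
1/G12 - 2*nu12/E1 = 1/8 - 2*0.28/165 = 0.121606 GPa^-1
1/Ex = 0.25/165 + 0.25/13 + 0.121606*0.25 = 0.0511474 GPa^-1
Ex = 19.55 GPa

19.55 GPa


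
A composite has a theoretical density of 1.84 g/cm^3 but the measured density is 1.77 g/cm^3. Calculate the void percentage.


Void% = (rho_theo - rho_actual)/rho_theo * 100 = (1.84 - 1.77)/1.84 * 100 = 3.8%

3.8%


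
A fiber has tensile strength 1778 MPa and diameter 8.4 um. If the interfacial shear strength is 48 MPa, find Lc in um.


Lc = sigma_f * d / (2 * tau_i) = 1778 * 8.4 / (2 * 48) = 155.6 um

155.6 um


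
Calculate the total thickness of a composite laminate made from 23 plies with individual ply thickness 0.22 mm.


h = n * t_ply = 23 * 0.22 = 5.06 mm

5.06 mm


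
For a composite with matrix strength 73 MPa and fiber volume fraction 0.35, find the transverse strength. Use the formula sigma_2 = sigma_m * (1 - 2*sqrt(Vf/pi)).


factor = 1 - 2*sqrt(0.35/pi) = 0.3324
sigma_2 = 73 * 0.3324 = 24.27 MPa

24.27 MPa


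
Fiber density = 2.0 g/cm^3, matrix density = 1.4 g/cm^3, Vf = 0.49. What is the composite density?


rho_c = rho_f*Vf + rho_m*(1-Vf) = 2.0*0.49 + 1.4*0.51 = 1.694 g/cm^3

1.694 g/cm^3


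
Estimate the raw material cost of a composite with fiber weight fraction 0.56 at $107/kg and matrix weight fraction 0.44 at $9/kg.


Cost = cost_f*Wf + cost_m*Wm = 107*0.56 + 9*0.44 = $63.88/kg

$63.88/kg


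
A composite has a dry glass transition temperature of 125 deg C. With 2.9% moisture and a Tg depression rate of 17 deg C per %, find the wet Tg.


Tg_wet = Tg_dry - k*moisture = 125 - 17*2.9 = 75.7 deg C

75.7 deg C


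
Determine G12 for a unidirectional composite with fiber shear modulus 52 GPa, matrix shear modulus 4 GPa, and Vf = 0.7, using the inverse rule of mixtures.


1/G12 = Vf/Gf + (1-Vf)/Gm = 0.7/52 + 0.3/4
G12 = 11.3 GPa

11.3 GPa


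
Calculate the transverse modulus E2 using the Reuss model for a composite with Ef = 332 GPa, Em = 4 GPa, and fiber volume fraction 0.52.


1/E2 = Vf/Ef + (1-Vf)/Em = 0.52/332 + 0.48/4
E2 = 8.23 GPa

8.23 GPa


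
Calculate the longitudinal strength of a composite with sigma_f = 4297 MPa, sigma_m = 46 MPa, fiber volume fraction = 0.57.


sigma_1 = sigma_f*Vf + sigma_m*(1-Vf) = 4297*0.57 + 46*0.43 = 2469.1 MPa

2469.1 MPa


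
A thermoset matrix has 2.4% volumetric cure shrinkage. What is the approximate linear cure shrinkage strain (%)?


Linear shrinkage ≈ vol_shrink/3 = 2.4/3 = 0.8%

0.8%


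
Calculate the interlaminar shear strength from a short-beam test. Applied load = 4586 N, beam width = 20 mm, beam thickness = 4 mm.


ILSS = 3F/(4bh) = 3*4586/(4*20*4) = 42.99 MPa

42.99 MPa


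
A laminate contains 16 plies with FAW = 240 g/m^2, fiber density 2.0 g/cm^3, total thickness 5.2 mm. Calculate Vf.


Vf = n * FAW / (rho_f * h * 1000) = 16 * 240 / (2.0 * 5.2 * 1000) = 0.3692

0.3692


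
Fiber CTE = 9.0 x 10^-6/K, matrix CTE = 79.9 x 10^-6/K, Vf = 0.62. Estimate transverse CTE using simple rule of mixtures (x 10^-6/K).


alpha_2 = alpha_f*Vf + alpha_m*(1-Vf) = 9.0*0.62 + 79.9*0.38 = 35.9 x 10^-6/K

35.9 x 10^-6/K


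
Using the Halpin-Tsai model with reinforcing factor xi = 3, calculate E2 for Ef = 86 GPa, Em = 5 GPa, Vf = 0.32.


eta = (Ef/Em - 1)/(Ef/Em + xi) = (17.2 - 1)/(17.2 + 3) = 0.802
E2 = Em*(1+xi*eta*Vf)/(1-eta*Vf) = 11.9 GPa

11.9 GPa


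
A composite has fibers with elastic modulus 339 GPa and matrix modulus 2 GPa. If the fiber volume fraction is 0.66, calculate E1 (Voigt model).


E1 = Ef*Vf + Em*(1-Vf) = 339*0.66 + 2*0.34 = 224.42 GPa

224.42 GPa


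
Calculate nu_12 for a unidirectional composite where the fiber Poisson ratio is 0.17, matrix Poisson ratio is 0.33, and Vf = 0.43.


nu_12 = nu_f*Vf + nu_m*(1-Vf) = 0.17*0.43 + 0.33*0.57 = 0.2612

0.2612


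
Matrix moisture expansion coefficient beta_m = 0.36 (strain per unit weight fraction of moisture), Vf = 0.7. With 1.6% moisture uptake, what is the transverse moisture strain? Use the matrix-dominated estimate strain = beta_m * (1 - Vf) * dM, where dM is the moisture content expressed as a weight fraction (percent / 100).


dM = 1.6/100 = 0.016
strain = beta_m * (1-Vf) * dM = 0.36 * 0.3 * 0.016 = 0.001728

0.001728


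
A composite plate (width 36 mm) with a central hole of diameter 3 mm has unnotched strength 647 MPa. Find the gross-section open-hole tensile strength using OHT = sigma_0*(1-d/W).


OHT = sigma_0*(1-d/W) = 647*(1-3/36) = 593.1 MPa

593.1 MPa


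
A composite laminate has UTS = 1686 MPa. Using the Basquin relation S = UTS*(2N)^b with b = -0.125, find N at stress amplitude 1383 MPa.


N = 0.5 * (S/UTS)^(1/b) = 0.5 * (1383/1686)^(1/-0.125) = 2.4392 cycles

2.4392 cycles


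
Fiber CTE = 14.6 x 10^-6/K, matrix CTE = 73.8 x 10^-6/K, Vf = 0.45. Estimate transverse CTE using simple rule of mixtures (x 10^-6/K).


alpha_2 = alpha_f*Vf + alpha_m*(1-Vf) = 14.6*0.45 + 73.8*0.55 = 47.2 x 10^-6/K

47.2 x 10^-6/K


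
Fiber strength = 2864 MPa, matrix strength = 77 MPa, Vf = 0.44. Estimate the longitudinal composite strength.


sigma_1 = sigma_f*Vf + sigma_m*(1-Vf) = 2864*0.44 + 77*0.56 = 1303.3 MPa

1303.3 MPa


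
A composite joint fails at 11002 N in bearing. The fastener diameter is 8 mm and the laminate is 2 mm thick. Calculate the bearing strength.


sigma_br = F/(d*h) = 11002/(8*2) = 687.6 MPa

687.6 MPa


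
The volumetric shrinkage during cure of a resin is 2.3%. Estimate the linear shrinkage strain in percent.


Linear shrinkage ≈ vol_shrink/3 = 2.3/3 = 0.767%

0.767%


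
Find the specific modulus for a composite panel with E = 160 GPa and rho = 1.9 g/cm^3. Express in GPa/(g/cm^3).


Specific stiffness = E/rho = 160/1.9 = 84.2 GPa/(g/cm^3)

84.2 GPa/(g/cm^3)


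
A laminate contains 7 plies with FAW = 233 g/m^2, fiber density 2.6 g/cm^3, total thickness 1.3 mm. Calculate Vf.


Vf = n * FAW / (rho_f * h * 1000) = 7 * 233 / (2.6 * 1.3 * 1000) = 0.4825

0.4825


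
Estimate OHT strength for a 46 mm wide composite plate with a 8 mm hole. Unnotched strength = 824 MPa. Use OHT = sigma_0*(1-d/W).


OHT = sigma_0*(1-d/W) = 824*(1-8/46) = 680.7 MPa

680.7 MPa


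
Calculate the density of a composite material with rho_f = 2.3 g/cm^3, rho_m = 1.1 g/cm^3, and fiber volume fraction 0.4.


rho_c = rho_f*Vf + rho_m*(1-Vf) = 2.3*0.4 + 1.1*0.6 = 1.58 g/cm^3

1.58 g/cm^3


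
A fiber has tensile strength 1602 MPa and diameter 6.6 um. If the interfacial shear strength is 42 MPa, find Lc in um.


Lc = sigma_f * d / (2 * tau_i) = 1602 * 6.6 / (2 * 42) = 125.9 um

125.9 um


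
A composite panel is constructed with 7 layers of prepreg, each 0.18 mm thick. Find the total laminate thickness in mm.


h = n * t_ply = 7 * 0.18 = 1.26 mm

1.26 mm


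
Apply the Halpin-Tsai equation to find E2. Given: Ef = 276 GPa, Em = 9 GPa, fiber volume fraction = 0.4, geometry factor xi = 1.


eta = (Ef/Em - 1)/(Ef/Em + xi) = (30.6667 - 1)/(30.6667 + 1) = 0.9368
E2 = Em*(1+xi*eta*Vf)/(1-eta*Vf) = 19.79 GPa

19.79 GPa


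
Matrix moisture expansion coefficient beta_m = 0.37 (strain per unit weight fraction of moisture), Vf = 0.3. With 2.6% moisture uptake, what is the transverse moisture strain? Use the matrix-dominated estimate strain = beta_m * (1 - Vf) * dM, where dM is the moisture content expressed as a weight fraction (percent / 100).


dM = 2.6/100 = 0.026
strain = beta_m * (1-Vf) * dM = 0.37 * 0.7 * 0.026 = 0.006734

0.006734


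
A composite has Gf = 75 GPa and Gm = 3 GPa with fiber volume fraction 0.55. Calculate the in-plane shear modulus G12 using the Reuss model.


1/G12 = Vf/Gf + (1-Vf)/Gm = 0.55/75 + 0.45/3
G12 = 6.36 GPa

6.36 GPa


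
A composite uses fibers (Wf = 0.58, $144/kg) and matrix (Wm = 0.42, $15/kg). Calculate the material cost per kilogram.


Cost = cost_f*Wf + cost_m*Wm = 144*0.58 + 15*0.42 = $89.82/kg

$89.82/kg


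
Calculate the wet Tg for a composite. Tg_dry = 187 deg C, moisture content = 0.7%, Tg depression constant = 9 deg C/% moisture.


Tg_wet = Tg_dry - k*moisture = 187 - 9*0.7 = 180.7 deg C

180.7 deg C


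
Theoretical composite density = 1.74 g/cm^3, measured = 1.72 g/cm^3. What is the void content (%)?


Void% = (rho_theo - rho_actual)/rho_theo * 100 = (1.74 - 1.72)/1.74 * 100 = 1.15%

1.15%


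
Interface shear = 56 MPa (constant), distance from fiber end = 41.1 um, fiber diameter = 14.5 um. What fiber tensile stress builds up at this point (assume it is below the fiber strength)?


Force balance: sigma_f * (pi*d^2/4) = tau * (pi*d) * x  ->  sigma_f = 4 * tau * x / d
sigma_f = 4 * 56 * 41.1 / 14.5 = 634.9 MPa

634.9 MPa


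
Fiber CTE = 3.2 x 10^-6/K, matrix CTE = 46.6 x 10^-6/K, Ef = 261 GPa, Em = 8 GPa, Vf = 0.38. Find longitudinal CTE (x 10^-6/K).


E1 = Ef*Vf + Em*(1-Vf) = 104.14
alpha_1 = (alpha_f*Ef*Vf + alpha_m*Em*(1-Vf))/E1 = 5.27 x 10^-6/K

5.27 x 10^-6/K


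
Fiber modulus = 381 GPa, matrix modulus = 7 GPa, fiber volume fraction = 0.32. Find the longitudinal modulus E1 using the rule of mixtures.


E1 = Ef*Vf + Em*(1-Vf) = 381*0.32 + 7*0.68 = 126.68 GPa

126.68 GPa


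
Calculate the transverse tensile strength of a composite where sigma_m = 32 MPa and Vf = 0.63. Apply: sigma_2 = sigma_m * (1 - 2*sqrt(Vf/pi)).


factor = 1 - 2*sqrt(0.63/pi) = 0.1044
sigma_2 = 32 * 0.1044 = 3.34 MPa

3.34 MPa


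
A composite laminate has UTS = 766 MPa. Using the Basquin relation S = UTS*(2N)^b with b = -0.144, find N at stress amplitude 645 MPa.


N = 0.5 * (S/UTS)^(1/b) = 0.5 * (645/766)^(1/-0.144) = 1.6501 cycles

1.6501 cycles


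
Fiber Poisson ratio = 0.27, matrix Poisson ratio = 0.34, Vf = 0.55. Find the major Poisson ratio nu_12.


nu_12 = nu_f*Vf + nu_m*(1-Vf) = 0.27*0.55 + 0.34*0.45 = 0.3015

0.3015


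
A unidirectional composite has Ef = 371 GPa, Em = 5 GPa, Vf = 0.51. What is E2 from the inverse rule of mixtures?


1/E2 = Vf/Ef + (1-Vf)/Em = 0.51/371 + 0.49/5
E2 = 10.06 GPa

10.06 GPa


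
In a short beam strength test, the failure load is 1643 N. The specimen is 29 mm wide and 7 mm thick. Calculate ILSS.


ILSS = 3F/(4bh) = 3*1643/(4*29*7) = 6.07 MPa

6.07 MPa


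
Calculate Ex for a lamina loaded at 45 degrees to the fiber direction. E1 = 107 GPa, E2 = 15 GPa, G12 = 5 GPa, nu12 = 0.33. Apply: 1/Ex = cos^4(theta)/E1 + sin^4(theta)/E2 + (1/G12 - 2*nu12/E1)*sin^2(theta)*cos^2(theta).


cos^4(45) = 0.25, sin^4(45) = 0.25, sin^2(45)*cos^2(45) = 0.25
1/G12 - 2*nu12/E1 = 1/5 - 2*0.33/107 = 0.193832 GPa^-1
1/Ex = 0.25/107 + 0.25/15 + 0.193832*0.25 = 0.0674611 GPa^-1
Ex = 14.82 GPa

14.82 GPa


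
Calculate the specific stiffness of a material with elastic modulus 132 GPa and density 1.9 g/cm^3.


Specific stiffness = E/rho = 132/1.9 = 69.5 GPa/(g/cm^3)

69.5 GPa/(g/cm^3)


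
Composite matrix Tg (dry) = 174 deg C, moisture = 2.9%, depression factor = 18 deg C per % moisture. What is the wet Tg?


Tg_wet = Tg_dry - k*moisture = 174 - 18*2.9 = 121.8 deg C

121.8 deg C


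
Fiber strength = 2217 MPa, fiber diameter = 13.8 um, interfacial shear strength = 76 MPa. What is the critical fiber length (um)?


Lc = sigma_f * d / (2 * tau_i) = 2217 * 13.8 / (2 * 76) = 201.3 um

201.3 um


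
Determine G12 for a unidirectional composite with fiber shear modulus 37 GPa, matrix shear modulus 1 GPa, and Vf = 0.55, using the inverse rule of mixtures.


1/G12 = Vf/Gf + (1-Vf)/Gm = 0.55/37 + 0.45/1
G12 = 2.15 GPa

2.15 GPa


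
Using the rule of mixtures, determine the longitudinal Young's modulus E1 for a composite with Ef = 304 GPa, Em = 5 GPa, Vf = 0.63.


E1 = Ef*Vf + Em*(1-Vf) = 304*0.63 + 5*0.37 = 193.37 GPa

193.37 GPa


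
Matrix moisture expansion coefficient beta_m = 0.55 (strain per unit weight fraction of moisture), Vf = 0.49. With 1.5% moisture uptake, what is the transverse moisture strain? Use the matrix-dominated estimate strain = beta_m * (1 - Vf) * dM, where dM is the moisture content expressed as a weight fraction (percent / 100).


dM = 1.5/100 = 0.015
strain = beta_m * (1-Vf) * dM = 0.55 * 0.51 * 0.015 = 0.0042075

0.0042075


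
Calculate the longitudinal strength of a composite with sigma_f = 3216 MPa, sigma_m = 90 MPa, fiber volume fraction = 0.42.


sigma_1 = sigma_f*Vf + sigma_m*(1-Vf) = 3216*0.42 + 90*0.58 = 1402.9 MPa

1402.9 MPa


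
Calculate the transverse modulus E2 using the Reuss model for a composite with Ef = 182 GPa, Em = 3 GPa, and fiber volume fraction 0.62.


1/E2 = Vf/Ef + (1-Vf)/Em = 0.62/182 + 0.38/3
E2 = 7.69 GPa

7.69 GPa


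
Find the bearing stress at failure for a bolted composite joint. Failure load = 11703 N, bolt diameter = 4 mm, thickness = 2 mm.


sigma_br = F/(d*h) = 11703/(4*2) = 1462.9 MPa

1462.9 MPa


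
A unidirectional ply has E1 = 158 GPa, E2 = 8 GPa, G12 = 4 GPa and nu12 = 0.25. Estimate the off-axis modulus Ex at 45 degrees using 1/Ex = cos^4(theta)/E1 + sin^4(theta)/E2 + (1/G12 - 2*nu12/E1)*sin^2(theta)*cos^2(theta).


cos^4(45) = 0.25, sin^4(45) = 0.25, sin^2(45)*cos^2(45) = 0.25
1/G12 - 2*nu12/E1 = 1/4 - 2*0.25/158 = 0.246835 GPa^-1
1/Ex = 0.25/158 + 0.25/8 + 0.246835*0.25 = 0.0945411 GPa^-1
Ex = 10.58 GPa

10.58 GPa


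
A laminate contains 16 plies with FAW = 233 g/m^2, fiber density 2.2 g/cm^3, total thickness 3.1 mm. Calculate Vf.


Vf = n * FAW / (rho_f * h * 1000) = 16 * 233 / (2.2 * 3.1 * 1000) = 0.5466

0.5466


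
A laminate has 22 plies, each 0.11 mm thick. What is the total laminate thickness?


h = n * t_ply = 22 * 0.11 = 2.42 mm

2.42 mm


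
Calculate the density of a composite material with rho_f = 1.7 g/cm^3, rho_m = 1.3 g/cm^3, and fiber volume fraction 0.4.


rho_c = rho_f*Vf + rho_m*(1-Vf) = 1.7*0.4 + 1.3*0.6 = 1.46 g/cm^3

1.46 g/cm^3


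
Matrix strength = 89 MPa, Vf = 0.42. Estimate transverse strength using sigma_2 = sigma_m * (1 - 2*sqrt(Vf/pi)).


factor = 1 - 2*sqrt(0.42/pi) = 0.2687
sigma_2 = 89 * 0.2687 = 23.92 MPa

23.92 MPa


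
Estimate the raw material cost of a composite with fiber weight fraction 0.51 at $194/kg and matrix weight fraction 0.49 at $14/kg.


Cost = cost_f*Wf + cost_m*Wm = 194*0.51 + 14*0.49 = $105.8/kg

$105.8/kg


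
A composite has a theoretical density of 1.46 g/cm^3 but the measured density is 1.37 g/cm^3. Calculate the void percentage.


Void% = (rho_theo - rho_actual)/rho_theo * 100 = (1.46 - 1.37)/1.46 * 100 = 6.16%

6.16%


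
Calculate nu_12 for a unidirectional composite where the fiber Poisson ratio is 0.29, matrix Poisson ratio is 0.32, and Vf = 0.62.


nu_12 = nu_f*Vf + nu_m*(1-Vf) = 0.29*0.62 + 0.32*0.38 = 0.3014

0.3014


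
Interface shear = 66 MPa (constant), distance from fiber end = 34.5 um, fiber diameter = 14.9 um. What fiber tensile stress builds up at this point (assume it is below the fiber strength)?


Force balance: sigma_f * (pi*d^2/4) = tau * (pi*d) * x  ->  sigma_f = 4 * tau * x / d
sigma_f = 4 * 66 * 34.5 / 14.9 = 611.3 MPa

611.3 MPa


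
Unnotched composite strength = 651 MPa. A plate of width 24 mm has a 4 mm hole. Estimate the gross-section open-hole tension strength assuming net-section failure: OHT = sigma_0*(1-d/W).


OHT = sigma_0*(1-d/W) = 651*(1-4/24) = 542.5 MPa

542.5 MPa


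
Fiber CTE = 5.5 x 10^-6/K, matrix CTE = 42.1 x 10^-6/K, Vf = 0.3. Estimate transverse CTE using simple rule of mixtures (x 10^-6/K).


alpha_2 = alpha_f*Vf + alpha_m*(1-Vf) = 5.5*0.3 + 42.1*0.7 = 31.1 x 10^-6/K

31.1 x 10^-6/K


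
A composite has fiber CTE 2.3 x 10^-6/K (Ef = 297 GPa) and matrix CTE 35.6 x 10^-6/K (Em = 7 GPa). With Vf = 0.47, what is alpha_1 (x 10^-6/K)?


E1 = Ef*Vf + Em*(1-Vf) = 143.3
alpha_1 = (alpha_f*Ef*Vf + alpha_m*Em*(1-Vf))/E1 = 3.16 x 10^-6/K

3.16 x 10^-6/K


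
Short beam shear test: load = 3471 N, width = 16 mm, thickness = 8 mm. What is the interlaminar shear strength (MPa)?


ILSS = 3F/(4bh) = 3*3471/(4*16*8) = 20.34 MPa

20.34 MPa


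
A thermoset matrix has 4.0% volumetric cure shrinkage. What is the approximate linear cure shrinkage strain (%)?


Linear shrinkage ≈ vol_shrink/3 = 4.0/3 = 1.333%

1.333%


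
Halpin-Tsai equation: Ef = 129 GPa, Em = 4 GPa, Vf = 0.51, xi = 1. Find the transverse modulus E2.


eta = (Ef/Em - 1)/(Ef/Em + xi) = (32.25 - 1)/(32.25 + 1) = 0.9398
E2 = Em*(1+xi*eta*Vf)/(1-eta*Vf) = 11.36 GPa

11.36 GPa


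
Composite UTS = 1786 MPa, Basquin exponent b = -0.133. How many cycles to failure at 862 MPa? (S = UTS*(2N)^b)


N = 0.5 * (S/UTS)^(1/b) = 0.5 * (862/1786)^(1/-0.133) = 119.5978 cycles

119.5978 cycles


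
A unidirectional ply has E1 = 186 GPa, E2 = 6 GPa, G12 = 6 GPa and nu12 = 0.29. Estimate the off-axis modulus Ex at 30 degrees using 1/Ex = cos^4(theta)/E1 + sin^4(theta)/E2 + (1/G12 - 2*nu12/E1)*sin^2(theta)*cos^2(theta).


cos^4(30) = 0.5625, sin^4(30) = 0.0625, sin^2(30)*cos^2(30) = 0.1875
1/G12 - 2*nu12/E1 = 1/6 - 2*0.29/186 = 0.163548 GPa^-1
1/Ex = 0.5625/186 + 0.0625/6 + 0.163548*0.1875 = 0.0441062 GPa^-1
Ex = 22.67 GPa

22.67 GPa


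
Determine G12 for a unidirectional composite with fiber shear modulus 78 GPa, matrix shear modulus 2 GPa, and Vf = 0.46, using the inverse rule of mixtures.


1/G12 = Vf/Gf + (1-Vf)/Gm = 0.46/78 + 0.54/2
G12 = 3.62 GPa

3.62 GPa


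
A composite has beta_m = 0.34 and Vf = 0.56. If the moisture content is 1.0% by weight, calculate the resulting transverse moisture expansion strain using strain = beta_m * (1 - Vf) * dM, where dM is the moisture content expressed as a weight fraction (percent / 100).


dM = 1.0/100 = 0.01
strain = beta_m * (1-Vf) * dM = 0.34 * 0.44 * 0.01 = 0.001496

0.001496


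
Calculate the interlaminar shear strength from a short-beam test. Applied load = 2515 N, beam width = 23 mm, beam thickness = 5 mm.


ILSS = 3F/(4bh) = 3*2515/(4*23*5) = 16.4 MPa

16.4 MPa


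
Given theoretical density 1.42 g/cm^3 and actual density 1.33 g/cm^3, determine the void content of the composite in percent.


Void% = (rho_theo - rho_actual)/rho_theo * 100 = (1.42 - 1.33)/1.42 * 100 = 6.34%

6.34%


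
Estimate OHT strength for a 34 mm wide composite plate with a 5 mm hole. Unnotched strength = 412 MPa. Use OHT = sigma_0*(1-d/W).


OHT = sigma_0*(1-d/W) = 412*(1-5/34) = 351.4 MPa

351.4 MPa


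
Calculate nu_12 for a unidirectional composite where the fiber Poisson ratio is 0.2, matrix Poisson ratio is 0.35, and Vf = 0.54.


nu_12 = nu_f*Vf + nu_m*(1-Vf) = 0.2*0.54 + 0.35*0.46 = 0.269

0.269


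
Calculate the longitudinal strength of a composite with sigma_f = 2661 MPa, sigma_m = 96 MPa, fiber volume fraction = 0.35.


sigma_1 = sigma_f*Vf + sigma_m*(1-Vf) = 2661*0.35 + 96*0.65 = 993.8 MPa

993.8 MPa


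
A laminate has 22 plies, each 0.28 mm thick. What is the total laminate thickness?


h = n * t_ply = 22 * 0.28 = 6.16 mm

6.16 mm


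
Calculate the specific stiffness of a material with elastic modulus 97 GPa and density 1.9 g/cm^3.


Specific stiffness = E/rho = 97/1.9 = 51.1 GPa/(g/cm^3)

51.1 GPa/(g/cm^3)


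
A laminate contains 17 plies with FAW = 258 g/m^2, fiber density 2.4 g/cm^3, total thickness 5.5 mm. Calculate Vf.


Vf = n * FAW / (rho_f * h * 1000) = 17 * 258 / (2.4 * 5.5 * 1000) = 0.3323

0.3323


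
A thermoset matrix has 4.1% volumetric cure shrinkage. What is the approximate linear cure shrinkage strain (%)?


Linear shrinkage ≈ vol_shrink/3 = 4.1/3 = 1.367%

1.367%


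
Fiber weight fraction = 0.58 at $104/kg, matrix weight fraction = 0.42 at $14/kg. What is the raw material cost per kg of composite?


Cost = cost_f*Wf + cost_m*Wm = 104*0.58 + 14*0.42 = $66.2/kg

$66.2/kg


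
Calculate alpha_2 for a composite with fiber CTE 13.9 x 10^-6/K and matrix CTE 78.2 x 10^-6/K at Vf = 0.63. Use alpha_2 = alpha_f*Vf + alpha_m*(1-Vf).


alpha_2 = alpha_f*Vf + alpha_m*(1-Vf) = 13.9*0.63 + 78.2*0.37 = 37.7 x 10^-6/K

37.7 x 10^-6/K


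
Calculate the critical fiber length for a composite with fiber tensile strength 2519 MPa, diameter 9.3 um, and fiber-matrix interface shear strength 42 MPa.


Lc = sigma_f * d / (2 * tau_i) = 2519 * 9.3 / (2 * 42) = 278.9 um

278.9 um


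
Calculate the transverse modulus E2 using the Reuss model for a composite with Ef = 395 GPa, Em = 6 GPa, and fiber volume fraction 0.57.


1/E2 = Vf/Ef + (1-Vf)/Em = 0.57/395 + 0.43/6
E2 = 13.68 GPa

13.68 GPa


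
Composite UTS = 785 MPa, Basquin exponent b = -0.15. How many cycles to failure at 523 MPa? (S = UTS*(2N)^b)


N = 0.5 * (S/UTS)^(1/b) = 0.5 * (523/785)^(1/-0.15) = 7.4947 cycles

7.4947 cycles


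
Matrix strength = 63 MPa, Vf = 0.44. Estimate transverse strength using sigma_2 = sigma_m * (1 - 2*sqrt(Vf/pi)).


factor = 1 - 2*sqrt(0.44/pi) = 0.2515
sigma_2 = 63 * 0.2515 = 15.85 MPa

15.85 MPa


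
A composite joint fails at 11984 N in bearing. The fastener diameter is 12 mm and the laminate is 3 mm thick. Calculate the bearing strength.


sigma_br = F/(d*h) = 11984/(12*3) = 332.9 MPa

332.9 MPa


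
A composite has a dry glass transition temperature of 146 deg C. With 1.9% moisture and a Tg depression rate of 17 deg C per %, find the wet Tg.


Tg_wet = Tg_dry - k*moisture = 146 - 17*1.9 = 113.7 deg C

113.7 deg C


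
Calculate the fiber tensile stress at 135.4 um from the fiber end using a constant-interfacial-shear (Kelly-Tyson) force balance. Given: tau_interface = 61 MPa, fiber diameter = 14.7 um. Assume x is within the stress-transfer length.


Force balance: sigma_f * (pi*d^2/4) = tau * (pi*d) * x  ->  sigma_f = 4 * tau * x / d
sigma_f = 4 * 61 * 135.4 / 14.7 = 2247.5 MPa

2247.5 MPa


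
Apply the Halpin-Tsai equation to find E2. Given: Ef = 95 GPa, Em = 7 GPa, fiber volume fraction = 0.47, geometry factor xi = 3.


eta = (Ef/Em - 1)/(Ef/Em + xi) = (13.5714 - 1)/(13.5714 + 3) = 0.7586
E2 = Em*(1+xi*eta*Vf)/(1-eta*Vf) = 22.52 GPa

22.52 GPa


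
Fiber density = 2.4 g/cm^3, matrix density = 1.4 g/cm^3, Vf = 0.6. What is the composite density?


rho_c = rho_f*Vf + rho_m*(1-Vf) = 2.4*0.6 + 1.4*0.4 = 2.0 g/cm^3

2.0 g/cm^3


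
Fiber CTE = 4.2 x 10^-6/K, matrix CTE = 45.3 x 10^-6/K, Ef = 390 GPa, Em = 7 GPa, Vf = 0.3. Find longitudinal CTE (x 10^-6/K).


E1 = Ef*Vf + Em*(1-Vf) = 121.9
alpha_1 = (alpha_f*Ef*Vf + alpha_m*Em*(1-Vf))/E1 = 5.85 x 10^-6/K

5.85 x 10^-6/K


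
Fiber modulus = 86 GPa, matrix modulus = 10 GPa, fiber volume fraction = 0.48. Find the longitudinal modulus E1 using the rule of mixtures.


E1 = Ef*Vf + Em*(1-Vf) = 86*0.48 + 10*0.52 = 46.48 GPa

46.48 GPa


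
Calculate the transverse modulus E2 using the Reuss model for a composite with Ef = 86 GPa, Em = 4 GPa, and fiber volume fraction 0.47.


1/E2 = Vf/Ef + (1-Vf)/Em = 0.47/86 + 0.53/4
E2 = 7.25 GPa

7.25 GPa


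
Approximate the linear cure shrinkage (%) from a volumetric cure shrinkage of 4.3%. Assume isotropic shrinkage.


Linear shrinkage ≈ vol_shrink/3 = 4.3/3 = 1.433%

1.433%


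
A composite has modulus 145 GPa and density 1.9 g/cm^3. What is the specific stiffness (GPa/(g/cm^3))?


Specific stiffness = E/rho = 145/1.9 = 76.3 GPa/(g/cm^3)

76.3 GPa/(g/cm^3)


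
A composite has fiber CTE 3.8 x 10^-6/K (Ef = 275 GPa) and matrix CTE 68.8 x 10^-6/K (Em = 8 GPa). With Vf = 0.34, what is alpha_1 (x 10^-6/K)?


E1 = Ef*Vf + Em*(1-Vf) = 98.78
alpha_1 = (alpha_f*Ef*Vf + alpha_m*Em*(1-Vf))/E1 = 7.27 x 10^-6/K

7.27 x 10^-6/K


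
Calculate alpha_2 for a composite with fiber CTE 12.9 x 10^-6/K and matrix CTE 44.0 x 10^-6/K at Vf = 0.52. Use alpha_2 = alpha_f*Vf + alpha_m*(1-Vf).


alpha_2 = alpha_f*Vf + alpha_m*(1-Vf) = 12.9*0.52 + 44.0*0.48 = 27.8 x 10^-6/K

27.8 x 10^-6/K


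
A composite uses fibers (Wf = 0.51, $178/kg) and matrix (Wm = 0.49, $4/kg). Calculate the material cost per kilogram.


Cost = cost_f*Wf + cost_m*Wm = 178*0.51 + 4*0.49 = $92.74/kg

$92.74/kg


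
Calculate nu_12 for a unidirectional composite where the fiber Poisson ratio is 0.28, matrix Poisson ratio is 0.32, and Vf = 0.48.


nu_12 = nu_f*Vf + nu_m*(1-Vf) = 0.28*0.48 + 0.32*0.52 = 0.3008

0.3008


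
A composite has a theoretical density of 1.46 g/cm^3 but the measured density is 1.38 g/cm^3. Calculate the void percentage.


Void% = (rho_theo - rho_actual)/rho_theo * 100 = (1.46 - 1.38)/1.46 * 100 = 5.48%

5.48%


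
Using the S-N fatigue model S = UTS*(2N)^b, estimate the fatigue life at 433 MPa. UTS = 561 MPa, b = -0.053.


N = 0.5 * (S/UTS)^(1/b) = 0.5 * (433/561)^(1/-0.053) = 66.2429 cycles

66.2429 cycles


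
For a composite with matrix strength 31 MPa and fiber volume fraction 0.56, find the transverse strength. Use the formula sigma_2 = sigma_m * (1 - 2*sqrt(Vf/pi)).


factor = 1 - 2*sqrt(0.56/pi) = 0.1556
sigma_2 = 31 * 0.1556 = 4.82 MPa

4.82 MPa


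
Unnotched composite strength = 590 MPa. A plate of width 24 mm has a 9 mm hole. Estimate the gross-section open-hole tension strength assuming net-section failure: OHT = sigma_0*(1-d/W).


OHT = sigma_0*(1-d/W) = 590*(1-9/24) = 368.8 MPa

368.8 MPa


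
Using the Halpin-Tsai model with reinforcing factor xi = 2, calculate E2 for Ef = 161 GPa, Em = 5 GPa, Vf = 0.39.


eta = (Ef/Em - 1)/(Ef/Em + xi) = (32.2 - 1)/(32.2 + 2) = 0.9123
E2 = Em*(1+xi*eta*Vf)/(1-eta*Vf) = 13.28 GPa

13.28 GPa


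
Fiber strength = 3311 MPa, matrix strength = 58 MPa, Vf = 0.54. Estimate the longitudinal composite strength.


sigma_1 = sigma_f*Vf + sigma_m*(1-Vf) = 3311*0.54 + 58*0.46 = 1814.6 MPa

1814.6 MPa


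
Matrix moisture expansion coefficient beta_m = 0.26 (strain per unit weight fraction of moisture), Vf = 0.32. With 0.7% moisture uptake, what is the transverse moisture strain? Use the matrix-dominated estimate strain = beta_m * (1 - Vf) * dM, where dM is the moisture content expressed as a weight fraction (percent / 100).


dM = 0.7/100 = 0.007
strain = beta_m * (1-Vf) * dM = 0.26 * 0.68 * 0.007 = 0.0012376

0.0012376


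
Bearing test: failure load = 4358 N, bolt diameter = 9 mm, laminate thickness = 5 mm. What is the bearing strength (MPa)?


sigma_br = F/(d*h) = 4358/(9*5) = 96.8 MPa

96.8 MPa


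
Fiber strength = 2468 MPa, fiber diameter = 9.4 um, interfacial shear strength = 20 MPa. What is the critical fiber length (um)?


Lc = sigma_f * d / (2 * tau_i) = 2468 * 9.4 / (2 * 20) = 580.0 um

580.0 um


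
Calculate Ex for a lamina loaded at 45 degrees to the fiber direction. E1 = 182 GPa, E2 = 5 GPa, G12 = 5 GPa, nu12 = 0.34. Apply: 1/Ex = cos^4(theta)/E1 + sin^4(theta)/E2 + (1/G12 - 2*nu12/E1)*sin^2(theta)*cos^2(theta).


cos^4(45) = 0.25, sin^4(45) = 0.25, sin^2(45)*cos^2(45) = 0.25
1/G12 - 2*nu12/E1 = 1/5 - 2*0.34/182 = 0.196264 GPa^-1
1/Ex = 0.25/182 + 0.25/5 + 0.196264*0.25 = 0.1004396 GPa^-1
Ex = 9.96 GPa

9.96 GPa


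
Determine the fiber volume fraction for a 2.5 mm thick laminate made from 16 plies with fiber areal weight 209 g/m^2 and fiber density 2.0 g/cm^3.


Vf = n * FAW / (rho_f * h * 1000) = 16 * 209 / (2.0 * 2.5 * 1000) = 0.6688

0.6688


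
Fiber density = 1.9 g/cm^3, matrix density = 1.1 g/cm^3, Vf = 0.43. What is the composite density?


rho_c = rho_f*Vf + rho_m*(1-Vf) = 1.9*0.43 + 1.1*0.57 = 1.444 g/cm^3

1.444 g/cm^3


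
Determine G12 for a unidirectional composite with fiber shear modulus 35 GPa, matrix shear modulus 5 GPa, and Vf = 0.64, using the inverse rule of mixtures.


1/G12 = Vf/Gf + (1-Vf)/Gm = 0.64/35 + 0.36/5
G12 = 11.08 GPa

11.08 GPa


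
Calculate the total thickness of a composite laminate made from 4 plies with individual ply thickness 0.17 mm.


h = n * t_ply = 4 * 0.17 = 0.68 mm

0.68 mm


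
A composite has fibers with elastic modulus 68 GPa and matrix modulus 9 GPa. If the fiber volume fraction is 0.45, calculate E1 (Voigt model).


E1 = Ef*Vf + Em*(1-Vf) = 68*0.45 + 9*0.55 = 35.55 GPa

35.55 GPa
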